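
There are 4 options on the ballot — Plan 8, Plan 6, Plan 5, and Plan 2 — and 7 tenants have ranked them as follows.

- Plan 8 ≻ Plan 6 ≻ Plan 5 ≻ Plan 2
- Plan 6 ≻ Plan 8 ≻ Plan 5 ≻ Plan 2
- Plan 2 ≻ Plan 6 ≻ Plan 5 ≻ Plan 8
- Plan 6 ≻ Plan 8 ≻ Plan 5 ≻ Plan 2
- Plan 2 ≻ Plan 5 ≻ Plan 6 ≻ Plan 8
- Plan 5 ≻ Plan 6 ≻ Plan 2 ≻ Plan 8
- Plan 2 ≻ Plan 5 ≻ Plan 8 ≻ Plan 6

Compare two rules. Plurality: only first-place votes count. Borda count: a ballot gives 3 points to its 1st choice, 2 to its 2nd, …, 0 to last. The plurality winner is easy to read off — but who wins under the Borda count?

Plurality first-place counts: Plan 8 1, Plan 6 2, Plan 5 1, Plan 2 3 → Plan 2.
Borda totals: Plan 8 8, Plan 6 13, Plan 5 11, Plan 2 10 → Plan 6.

Plan 6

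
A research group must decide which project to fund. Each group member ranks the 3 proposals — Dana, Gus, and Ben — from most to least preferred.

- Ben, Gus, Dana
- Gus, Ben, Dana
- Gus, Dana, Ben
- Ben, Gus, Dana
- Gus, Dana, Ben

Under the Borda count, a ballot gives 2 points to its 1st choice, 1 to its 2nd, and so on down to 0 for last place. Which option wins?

Gus

Borda scores:
  Dana: 0 + 0 + 1 + 0 + 1 = 2
  Gus: 1 + 2 + 2 + 1 + 2 = 8
  Ben: 2 + 1 + 0 + 2 + 0 = 5
Gus has the highest total.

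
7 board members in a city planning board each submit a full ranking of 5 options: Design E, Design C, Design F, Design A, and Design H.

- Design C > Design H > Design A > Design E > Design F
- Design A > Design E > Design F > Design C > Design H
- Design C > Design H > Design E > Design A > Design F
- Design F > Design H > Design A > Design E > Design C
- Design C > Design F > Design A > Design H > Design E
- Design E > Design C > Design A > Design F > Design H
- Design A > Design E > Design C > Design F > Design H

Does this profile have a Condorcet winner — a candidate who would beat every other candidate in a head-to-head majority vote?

No

Head-to-head results (7 voters total):
Design E vs Design C: Design E wins 4–3.
Design E vs Design F: Design E wins 5–2.
Design E vs Design A: Design A wins 5–2.
Design E vs Design H: Design H wins 4–3.
Design C vs Design F: Design C wins 5–2.
Design C vs Design A: Design C wins 4–3.
Design C vs Design H: Design C wins 6–1.
Design F vs Design A: Design A wins 5–2.
Design F vs Design H: Design F wins 5–2.
Design A vs Design H: Design A wins 4–3.
No candidate beats all others: Design E beats Design C beats Design A beats Design E, a majority cycle.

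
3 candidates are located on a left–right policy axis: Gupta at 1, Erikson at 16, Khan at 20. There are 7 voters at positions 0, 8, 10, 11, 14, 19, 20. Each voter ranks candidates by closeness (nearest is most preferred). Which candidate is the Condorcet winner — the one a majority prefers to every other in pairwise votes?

With single-peaked preferences on a line, the Condorcet winner is the candidate closest to the median voter.
The median voter (position 11) is closest to Erikson at 16.
Check: Erikson vs Gupta — voters closer to Erikson: 5 of 7.

Erikson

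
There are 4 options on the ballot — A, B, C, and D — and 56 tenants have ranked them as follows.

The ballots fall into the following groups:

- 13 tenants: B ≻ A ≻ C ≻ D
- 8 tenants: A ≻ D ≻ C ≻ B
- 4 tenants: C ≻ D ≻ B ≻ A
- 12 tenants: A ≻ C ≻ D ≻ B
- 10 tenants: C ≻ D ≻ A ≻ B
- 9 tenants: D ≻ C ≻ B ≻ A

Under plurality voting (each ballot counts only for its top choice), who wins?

A

First-place vote totals:
  A: 20
  B: 13
  C: 14
  D: 9
A has the most first-place votes.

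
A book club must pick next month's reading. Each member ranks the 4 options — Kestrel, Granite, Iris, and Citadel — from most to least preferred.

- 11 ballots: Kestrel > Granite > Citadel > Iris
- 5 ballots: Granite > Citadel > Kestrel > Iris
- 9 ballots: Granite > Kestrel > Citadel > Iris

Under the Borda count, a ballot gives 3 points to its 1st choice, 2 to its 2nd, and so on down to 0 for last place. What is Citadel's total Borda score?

Borda scores:
  Kestrel: 11·3 + 5·1 + 9·2 = 56
  Granite: 11·2 + 5·3 + 9·3 = 64
  Iris: 11·0 + 5·0 + 9·0 = 0
  Citadel: 11·1 + 5·2 + 9·1 = 30

30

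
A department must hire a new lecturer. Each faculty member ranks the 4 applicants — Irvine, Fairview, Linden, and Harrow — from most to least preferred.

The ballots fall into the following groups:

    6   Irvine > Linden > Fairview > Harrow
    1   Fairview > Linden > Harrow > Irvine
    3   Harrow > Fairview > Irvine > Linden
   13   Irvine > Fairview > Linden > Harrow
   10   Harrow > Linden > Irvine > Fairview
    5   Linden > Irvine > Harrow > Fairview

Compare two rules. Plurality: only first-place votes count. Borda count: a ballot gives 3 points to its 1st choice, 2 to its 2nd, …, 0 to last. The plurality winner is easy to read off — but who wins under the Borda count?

Plurality first-place counts: Irvine 19, Fairview 1, Linden 5, Harrow 13 → Irvine.
Borda totals: Irvine 80, Fairview 41, Linden 62, Harrow 45 → Irvine.

Irvine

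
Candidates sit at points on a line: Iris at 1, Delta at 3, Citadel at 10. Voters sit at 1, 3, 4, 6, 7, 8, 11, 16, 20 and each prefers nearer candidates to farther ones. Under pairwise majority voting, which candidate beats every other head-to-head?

With single-peaked preferences on a line, the Condorcet winner is the candidate closest to the median voter.
The median voter (position 7) is closest to Citadel at 10.
Check: Citadel vs Delta — voters closer to Citadel: 5 of 9.

Citadel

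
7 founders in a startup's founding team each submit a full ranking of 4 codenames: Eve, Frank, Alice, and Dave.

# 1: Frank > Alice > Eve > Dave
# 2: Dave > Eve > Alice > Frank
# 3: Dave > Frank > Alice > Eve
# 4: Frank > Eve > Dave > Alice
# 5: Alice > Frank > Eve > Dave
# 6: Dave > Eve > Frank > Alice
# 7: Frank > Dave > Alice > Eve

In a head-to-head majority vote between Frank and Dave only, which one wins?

Frank

Ballots ranking Frank above Dave: 4.
Ballots ranking Dave above Frank: 3.
Frank wins the head-to-head, 4–3.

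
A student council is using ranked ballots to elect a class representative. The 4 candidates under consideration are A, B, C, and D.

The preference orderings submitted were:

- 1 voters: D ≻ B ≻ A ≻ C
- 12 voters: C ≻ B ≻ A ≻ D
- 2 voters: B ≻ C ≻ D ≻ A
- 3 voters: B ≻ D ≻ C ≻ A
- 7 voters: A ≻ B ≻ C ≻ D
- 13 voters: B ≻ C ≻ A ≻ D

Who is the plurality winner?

First-place vote totals:
  A: 7
  B: 18
  C: 12
  D: 1
B has the most first-place votes.

B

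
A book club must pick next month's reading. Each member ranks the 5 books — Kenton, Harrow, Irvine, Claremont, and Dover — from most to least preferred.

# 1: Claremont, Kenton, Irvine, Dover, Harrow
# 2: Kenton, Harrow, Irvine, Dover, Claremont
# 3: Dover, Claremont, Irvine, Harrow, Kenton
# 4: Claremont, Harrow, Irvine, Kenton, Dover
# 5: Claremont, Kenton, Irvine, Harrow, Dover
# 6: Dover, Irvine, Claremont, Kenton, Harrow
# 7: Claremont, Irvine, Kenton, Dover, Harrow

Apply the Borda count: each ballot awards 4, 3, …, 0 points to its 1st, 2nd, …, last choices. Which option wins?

Claremont

Borda scores:
  Kenton: 3 + 4 + 0 + 1 + 3 + 1 + 2 = 14
  Harrow: 0 + 3 + 1 + 3 + 1 + 0 + 0 = 8
  Irvine: 2 + 2 + 2 + 2 + 2 + 3 + 3 = 16
  Claremont: 4 + 0 + 3 + 4 + 4 + 2 + 4 = 21
  Dover: 1 + 1 + 4 + 0 + 0 + 4 + 1 = 11
Claremont has the highest total.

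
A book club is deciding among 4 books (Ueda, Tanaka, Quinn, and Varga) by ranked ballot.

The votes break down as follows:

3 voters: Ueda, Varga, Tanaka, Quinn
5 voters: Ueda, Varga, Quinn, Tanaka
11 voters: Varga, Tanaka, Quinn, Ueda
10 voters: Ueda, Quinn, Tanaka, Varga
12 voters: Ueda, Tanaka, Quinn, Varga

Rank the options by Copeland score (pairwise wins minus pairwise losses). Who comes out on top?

Pairwise results:
  Ueda vs Tanaka: Ueda wins 30–11.
  Ueda vs Quinn: Ueda wins 30–11.
  Ueda vs Varga: Ueda wins 30–11.
  Tanaka vs Quinn: Tanaka wins 26–15.
  Tanaka vs Varga: Tanaka wins 22–19.
  Quinn vs Varga: Quinn wins 22–19.
Copeland scores (wins − losses):
  Ueda: 3 − 0 = 3
  Tanaka: 2 − 1 = 1
  Quinn: 1 − 2 = -1
  Varga: 0 − 3 = -3
Ueda has the best Copeland score.

Ueda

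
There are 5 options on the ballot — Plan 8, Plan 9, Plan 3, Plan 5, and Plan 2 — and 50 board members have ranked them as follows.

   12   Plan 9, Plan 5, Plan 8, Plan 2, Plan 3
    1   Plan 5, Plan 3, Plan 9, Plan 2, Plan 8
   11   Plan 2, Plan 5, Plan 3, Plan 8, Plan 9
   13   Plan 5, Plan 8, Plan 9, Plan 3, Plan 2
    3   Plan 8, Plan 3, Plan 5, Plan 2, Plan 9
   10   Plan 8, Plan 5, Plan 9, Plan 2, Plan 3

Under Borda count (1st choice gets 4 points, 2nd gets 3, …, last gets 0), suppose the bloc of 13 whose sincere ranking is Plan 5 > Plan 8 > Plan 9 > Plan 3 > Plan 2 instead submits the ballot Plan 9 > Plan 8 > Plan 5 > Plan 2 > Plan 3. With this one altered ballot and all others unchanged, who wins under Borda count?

Plan 5

Borda totals with the altered ballot: Plan 8 126, Plan 9 122, Plan 3 34, Plan 5 135, Plan 2 83.
The winner is unchanged: still Plan 5.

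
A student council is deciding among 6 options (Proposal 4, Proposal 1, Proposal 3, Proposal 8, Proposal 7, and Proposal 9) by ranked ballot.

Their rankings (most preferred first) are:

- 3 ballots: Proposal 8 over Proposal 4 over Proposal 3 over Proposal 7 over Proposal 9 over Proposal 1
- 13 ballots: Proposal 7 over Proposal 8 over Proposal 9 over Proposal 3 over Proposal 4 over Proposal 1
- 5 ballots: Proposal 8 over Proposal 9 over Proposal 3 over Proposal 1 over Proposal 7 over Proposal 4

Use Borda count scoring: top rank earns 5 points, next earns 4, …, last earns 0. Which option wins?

Proposal 8

Borda scores:
  Proposal 4: 3·4 + 13·1 + 5·0 = 25
  Proposal 1: 3·0 + 13·0 + 5·2 = 10
  Proposal 3: 3·3 + 13·2 + 5·3 = 50
  Proposal 8: 3·5 + 13·4 + 5·5 = 92
  Proposal 7: 3·2 + 13·5 + 5·1 = 76
  Proposal 9: 3·1 + 13·3 + 5·4 = 62
Proposal 8 has the highest total.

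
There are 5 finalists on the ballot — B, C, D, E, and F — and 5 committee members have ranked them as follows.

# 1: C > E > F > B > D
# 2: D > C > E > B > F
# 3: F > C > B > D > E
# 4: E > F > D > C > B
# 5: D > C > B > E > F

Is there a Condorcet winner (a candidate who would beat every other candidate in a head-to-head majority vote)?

Head-to-head results (5 voters total):
B vs C: C wins 5–0.
B vs D: D wins 3–2.
B vs E: E wins 3–2.
B vs F: F wins 3–2.
C vs D: D wins 3–2.
C vs E: C wins 4–1.
C vs F: C wins 3–2.
D vs E: D wins 3–2.
D vs F: F wins 3–2.
E vs F: E wins 4–1.
No candidate beats all others: C beats F beats D beats C, a majority cycle.

No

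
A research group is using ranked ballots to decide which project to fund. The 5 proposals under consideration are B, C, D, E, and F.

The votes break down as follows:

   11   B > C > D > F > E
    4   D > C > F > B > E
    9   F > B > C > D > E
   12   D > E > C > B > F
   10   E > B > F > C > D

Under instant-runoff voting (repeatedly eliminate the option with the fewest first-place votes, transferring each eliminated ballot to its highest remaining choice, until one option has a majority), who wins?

B

Round 1: D 16, B 11, E 10, F 9, C 0. C has the fewest and is eliminated.
Round 2: D 16, B 11, E 10, F 9. F has the fewest and is eliminated.
Round 3: B 20, D 16, E 10. E has the fewest and is eliminated.
Round 4: B 30, D 16. B has a majority.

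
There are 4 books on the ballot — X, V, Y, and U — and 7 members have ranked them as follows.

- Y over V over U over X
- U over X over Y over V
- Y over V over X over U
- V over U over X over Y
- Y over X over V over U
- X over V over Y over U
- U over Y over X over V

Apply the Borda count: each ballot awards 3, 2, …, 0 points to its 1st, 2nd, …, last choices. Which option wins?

Y

Borda scores:
  X: 0 + 2 + 1 + 1 + 2 + 3 + 1 = 10
  V: 2 + 0 + 2 + 3 + 1 + 2 + 0 = 10
  Y: 3 + 1 + 3 + 0 + 3 + 1 + 2 = 13
  U: 1 + 3 + 0 + 2 + 0 + 0 + 3 = 9
Y has the highest total.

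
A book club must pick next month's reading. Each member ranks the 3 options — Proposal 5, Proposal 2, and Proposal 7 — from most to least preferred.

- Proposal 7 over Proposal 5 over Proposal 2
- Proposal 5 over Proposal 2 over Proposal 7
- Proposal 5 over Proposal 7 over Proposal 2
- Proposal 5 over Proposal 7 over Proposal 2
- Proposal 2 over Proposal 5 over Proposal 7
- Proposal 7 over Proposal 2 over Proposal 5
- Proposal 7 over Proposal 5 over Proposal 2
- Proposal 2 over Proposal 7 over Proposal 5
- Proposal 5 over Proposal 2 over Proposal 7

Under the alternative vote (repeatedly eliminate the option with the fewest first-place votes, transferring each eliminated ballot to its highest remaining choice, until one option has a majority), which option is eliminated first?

Proposal 2

Round 1: Proposal 5 4, Proposal 7 3, Proposal 2 2. Proposal 2 has the fewest and is eliminated.
Round 2: Proposal 5 5, Proposal 7 4. Proposal 5 has a majority.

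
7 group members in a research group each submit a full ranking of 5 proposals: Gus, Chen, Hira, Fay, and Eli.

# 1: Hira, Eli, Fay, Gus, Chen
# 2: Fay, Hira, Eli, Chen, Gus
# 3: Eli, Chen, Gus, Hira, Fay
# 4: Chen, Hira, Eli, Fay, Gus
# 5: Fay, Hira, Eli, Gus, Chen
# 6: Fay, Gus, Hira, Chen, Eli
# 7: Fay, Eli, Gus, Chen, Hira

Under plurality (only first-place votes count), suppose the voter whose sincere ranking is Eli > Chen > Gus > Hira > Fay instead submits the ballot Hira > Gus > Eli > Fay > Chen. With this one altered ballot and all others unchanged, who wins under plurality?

Fay

First-place totals with the altered ballot: Gus 0, Chen 1, Hira 2, Fay 4, Eli 0.
The winner is unchanged: still Fay.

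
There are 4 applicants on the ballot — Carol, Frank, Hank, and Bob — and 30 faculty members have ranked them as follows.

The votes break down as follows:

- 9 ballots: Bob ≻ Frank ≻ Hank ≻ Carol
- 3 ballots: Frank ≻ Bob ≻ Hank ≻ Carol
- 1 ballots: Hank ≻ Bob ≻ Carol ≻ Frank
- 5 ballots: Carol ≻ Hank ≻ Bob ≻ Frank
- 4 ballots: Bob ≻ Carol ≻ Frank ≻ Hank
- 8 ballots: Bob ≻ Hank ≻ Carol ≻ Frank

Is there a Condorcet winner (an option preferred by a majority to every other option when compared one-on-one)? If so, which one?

Head-to-head results (30 voters total):
Carol vs Frank: Carol wins 18–12.
Carol vs Hank: Hank wins 21–9.
Carol vs Bob: Bob wins 25–5.
Frank vs Hank: Frank wins 16–14.
Frank vs Bob: Bob wins 27–3.
Hank vs Bob: Bob wins 24–6.
Bob beats each rival — Carol (25–5), Frank (27–3), Hank (24–6) — so Bob is the Condorcet winner.

Bob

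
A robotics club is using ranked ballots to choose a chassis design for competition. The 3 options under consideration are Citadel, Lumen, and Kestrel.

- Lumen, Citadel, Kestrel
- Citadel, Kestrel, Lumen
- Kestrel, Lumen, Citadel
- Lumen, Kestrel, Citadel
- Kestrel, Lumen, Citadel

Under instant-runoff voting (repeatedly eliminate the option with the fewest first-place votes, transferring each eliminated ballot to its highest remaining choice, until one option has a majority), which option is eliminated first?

Citadel

Round 1: Lumen 2, Kestrel 2, Citadel 1. Citadel has the fewest and is eliminated.
Round 2: Kestrel 3, Lumen 2. Kestrel has a majority.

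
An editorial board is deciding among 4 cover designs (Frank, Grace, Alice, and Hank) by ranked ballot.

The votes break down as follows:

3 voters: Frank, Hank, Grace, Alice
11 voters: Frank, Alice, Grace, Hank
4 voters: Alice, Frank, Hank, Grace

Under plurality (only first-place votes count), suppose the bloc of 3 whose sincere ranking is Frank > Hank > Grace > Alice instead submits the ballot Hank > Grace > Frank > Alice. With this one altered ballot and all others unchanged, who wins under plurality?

First-place totals with the altered ballot: Frank 11, Grace 0, Alice 4, Hank 3.
The winner is unchanged: still Frank.

Frank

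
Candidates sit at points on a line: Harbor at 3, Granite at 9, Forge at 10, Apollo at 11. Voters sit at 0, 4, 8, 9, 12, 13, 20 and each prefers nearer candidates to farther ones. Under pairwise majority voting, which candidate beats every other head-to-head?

With single-peaked preferences on a line, the Condorcet winner is the candidate closest to the median voter.
The median voter (position 9) is closest to Granite at 9.
Check: Granite vs Apollo — voters closer to Granite: 4 of 7.

Granite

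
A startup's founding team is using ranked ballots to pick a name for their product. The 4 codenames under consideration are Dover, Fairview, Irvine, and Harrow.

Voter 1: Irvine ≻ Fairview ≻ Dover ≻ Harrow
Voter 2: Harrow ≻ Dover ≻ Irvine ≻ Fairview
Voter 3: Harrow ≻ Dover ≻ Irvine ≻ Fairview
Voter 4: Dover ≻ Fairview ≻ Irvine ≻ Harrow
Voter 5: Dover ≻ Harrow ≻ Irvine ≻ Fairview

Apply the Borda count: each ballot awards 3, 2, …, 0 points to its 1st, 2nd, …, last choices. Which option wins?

Borda scores:
  Dover: 1 + 2 + 2 + 3 + 3 = 11
  Fairview: 2 + 0 + 0 + 2 + 0 = 4
  Irvine: 3 + 1 + 1 + 1 + 1 = 7
  Harrow: 0 + 3 + 3 + 0 + 2 = 8
Dover has the highest total.

Dover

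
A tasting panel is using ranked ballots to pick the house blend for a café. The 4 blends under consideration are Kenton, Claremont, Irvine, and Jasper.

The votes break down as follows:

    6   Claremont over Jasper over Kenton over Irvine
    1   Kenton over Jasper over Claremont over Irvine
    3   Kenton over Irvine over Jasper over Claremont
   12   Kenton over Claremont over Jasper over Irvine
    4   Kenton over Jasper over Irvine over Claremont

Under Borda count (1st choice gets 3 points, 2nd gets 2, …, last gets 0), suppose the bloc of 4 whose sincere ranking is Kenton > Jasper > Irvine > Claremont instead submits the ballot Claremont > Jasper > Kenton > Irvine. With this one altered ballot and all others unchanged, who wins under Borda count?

Borda totals with the altered ballot: Kenton 58, Claremont 55, Irvine 6, Jasper 37.
The winner is unchanged: still Kenton.

Kenton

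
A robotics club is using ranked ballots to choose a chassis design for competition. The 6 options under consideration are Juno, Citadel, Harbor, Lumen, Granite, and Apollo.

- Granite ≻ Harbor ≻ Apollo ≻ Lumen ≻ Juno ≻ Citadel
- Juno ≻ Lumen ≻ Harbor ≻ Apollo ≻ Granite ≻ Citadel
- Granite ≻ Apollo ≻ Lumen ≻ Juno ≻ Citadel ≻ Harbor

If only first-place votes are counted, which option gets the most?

Granite

First-place vote totals:
  Juno: 1
  Citadel: 0
  Harbor: 0
  Lumen: 0
  Granite: 2
  Apollo: 0
Granite has the most first-place votes.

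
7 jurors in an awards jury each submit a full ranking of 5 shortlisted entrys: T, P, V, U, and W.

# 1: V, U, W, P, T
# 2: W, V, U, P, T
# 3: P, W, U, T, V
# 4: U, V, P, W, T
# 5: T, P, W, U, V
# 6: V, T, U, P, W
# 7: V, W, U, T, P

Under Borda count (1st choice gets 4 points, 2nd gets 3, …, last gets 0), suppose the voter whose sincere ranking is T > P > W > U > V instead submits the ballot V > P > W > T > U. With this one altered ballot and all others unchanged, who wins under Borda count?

V

Borda totals with the altered ballot: T 6, P 12, V 22, U 15, W 15.
The winner is unchanged: still V.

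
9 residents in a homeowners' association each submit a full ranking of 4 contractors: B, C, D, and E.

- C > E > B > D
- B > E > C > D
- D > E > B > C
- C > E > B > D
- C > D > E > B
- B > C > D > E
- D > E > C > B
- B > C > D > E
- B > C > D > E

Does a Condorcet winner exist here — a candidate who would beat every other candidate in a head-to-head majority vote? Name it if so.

No Condorcet winner

Head-to-head results (9 voters total):
B vs C: B wins 5–4.
B vs D: B wins 6–3.
B vs E: E wins 5–4.
C vs D: C wins 7–2.
C vs E: C wins 6–3.
D vs E: D wins 6–3.
No candidate beats all others: B beats C beats E beats B, a majority cycle.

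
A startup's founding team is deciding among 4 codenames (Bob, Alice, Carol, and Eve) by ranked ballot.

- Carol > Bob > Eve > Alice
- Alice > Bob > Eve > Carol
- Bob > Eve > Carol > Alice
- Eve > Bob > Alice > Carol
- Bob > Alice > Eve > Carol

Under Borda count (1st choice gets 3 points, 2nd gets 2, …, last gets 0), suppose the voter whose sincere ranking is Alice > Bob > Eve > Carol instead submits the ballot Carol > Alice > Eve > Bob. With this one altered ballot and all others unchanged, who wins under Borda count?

Bob

Borda totals with the altered ballot: Bob 10, Alice 5, Carol 7, Eve 8.
The winner is unchanged: still Bob.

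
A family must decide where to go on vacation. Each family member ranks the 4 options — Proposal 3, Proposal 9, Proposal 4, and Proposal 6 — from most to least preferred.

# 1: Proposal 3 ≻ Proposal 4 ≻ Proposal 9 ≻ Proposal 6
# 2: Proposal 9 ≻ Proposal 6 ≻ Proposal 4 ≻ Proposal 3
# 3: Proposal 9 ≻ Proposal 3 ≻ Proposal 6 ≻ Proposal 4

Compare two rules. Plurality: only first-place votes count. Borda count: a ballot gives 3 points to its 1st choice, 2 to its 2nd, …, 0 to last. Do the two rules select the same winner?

Yes

Plurality first-place counts: Proposal 3 1, Proposal 9 2, Proposal 4 0, Proposal 6 0 → Proposal 9.
Borda totals: Proposal 3 5, Proposal 9 7, Proposal 4 3, Proposal 6 3 → Proposal 9.
The two rules agree on Proposal 9.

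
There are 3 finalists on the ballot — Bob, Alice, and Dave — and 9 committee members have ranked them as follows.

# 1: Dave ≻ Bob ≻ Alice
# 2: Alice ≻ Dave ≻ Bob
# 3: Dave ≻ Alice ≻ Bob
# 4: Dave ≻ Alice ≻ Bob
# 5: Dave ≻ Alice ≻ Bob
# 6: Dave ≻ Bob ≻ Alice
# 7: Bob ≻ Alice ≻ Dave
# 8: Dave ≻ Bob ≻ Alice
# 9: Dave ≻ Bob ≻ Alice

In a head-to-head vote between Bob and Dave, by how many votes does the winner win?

7

Ballots ranking Bob above Dave: 1.
Ballots ranking Dave above Bob: 8.
Dave wins 8–1, a margin of 7.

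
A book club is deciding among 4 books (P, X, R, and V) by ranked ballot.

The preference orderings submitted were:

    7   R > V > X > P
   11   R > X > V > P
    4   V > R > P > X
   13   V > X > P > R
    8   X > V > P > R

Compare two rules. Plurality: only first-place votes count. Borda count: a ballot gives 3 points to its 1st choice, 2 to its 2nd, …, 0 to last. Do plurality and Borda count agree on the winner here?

Plurality first-place counts: P 0, X 8, R 18, V 17 → R.
Borda totals: P 25, X 79, R 62, V 92 → V.
The two rules disagree: plurality picks R, Borda picks V.

No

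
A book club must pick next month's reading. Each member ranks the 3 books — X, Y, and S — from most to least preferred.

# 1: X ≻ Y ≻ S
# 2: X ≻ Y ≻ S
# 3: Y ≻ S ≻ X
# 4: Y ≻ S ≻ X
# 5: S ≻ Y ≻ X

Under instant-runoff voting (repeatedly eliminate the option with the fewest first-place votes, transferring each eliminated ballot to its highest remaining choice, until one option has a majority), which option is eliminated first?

S

Round 1: X 2, Y 2, S 1. S has the fewest and is eliminated.
Round 2: Y 3, X 2. Y has a majority.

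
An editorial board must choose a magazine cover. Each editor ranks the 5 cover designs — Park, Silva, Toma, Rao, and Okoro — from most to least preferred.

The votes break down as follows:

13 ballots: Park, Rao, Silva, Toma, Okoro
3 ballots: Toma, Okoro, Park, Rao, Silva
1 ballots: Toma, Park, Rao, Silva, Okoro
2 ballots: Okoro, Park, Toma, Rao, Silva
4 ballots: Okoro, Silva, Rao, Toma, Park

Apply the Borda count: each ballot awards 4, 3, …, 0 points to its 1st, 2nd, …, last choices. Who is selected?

Park

Borda scores:
  Park: 13·4 + 3·2 + 3 + 2·3 + 4·0 = 67
  Silva: 13·2 + 3·0 + 1 + 2·0 + 4·3 = 39
  Toma: 13·1 + 3·4 + 4 + 2·2 + 4·1 = 37
  Rao: 13·3 + 3·1 + 2 + 2·1 + 4·2 = 54
  Okoro: 13·0 + 3·3 + 0 + 2·4 + 4·4 = 33
Park has the highest total.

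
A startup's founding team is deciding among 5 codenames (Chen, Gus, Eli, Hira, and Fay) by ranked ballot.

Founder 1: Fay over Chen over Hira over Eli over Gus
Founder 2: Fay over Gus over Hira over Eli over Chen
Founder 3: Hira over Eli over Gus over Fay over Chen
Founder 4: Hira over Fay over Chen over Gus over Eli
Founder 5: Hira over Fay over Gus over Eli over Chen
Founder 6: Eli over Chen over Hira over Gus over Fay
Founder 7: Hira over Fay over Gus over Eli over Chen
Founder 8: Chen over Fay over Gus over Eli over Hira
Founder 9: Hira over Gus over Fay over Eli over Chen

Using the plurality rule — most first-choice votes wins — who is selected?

First-place vote totals:
  Chen: 1
  Gus: 0
  Eli: 1
  Hira: 5
  Fay: 2
Hira has the most first-place votes.

Hira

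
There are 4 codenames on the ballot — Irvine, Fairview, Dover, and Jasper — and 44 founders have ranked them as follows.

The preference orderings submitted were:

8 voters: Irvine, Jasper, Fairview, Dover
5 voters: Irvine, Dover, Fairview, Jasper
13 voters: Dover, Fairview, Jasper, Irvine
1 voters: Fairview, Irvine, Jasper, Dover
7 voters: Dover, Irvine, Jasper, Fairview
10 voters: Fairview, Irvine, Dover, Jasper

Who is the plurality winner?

Dover

First-place vote totals:
  Irvine: 13
  Fairview: 11
  Dover: 20
  Jasper: 0
Dover has the most first-place votes.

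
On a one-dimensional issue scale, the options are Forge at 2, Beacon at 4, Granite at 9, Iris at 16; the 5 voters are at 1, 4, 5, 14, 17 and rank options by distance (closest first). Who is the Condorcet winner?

With single-peaked preferences on a line, the Condorcet winner is the candidate closest to the median voter.
The median voter (position 5) is closest to Beacon at 4.
Check: Beacon vs Granite — voters closer to Beacon: 3 of 5.

Beacon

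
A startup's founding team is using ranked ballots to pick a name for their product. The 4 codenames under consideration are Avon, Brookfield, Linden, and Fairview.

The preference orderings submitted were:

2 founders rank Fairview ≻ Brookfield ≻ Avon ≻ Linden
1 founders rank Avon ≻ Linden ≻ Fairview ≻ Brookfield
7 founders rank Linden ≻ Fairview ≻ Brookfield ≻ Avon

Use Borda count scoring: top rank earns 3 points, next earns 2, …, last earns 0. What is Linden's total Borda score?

23

Borda scores:
  Avon: 2·1 + 3 + 7·0 = 5
  Brookfield: 2·2 + 0 + 7·1 = 11
  Linden: 2·0 + 2 + 7·3 = 23
  Fairview: 2·3 + 1 + 7·2 = 21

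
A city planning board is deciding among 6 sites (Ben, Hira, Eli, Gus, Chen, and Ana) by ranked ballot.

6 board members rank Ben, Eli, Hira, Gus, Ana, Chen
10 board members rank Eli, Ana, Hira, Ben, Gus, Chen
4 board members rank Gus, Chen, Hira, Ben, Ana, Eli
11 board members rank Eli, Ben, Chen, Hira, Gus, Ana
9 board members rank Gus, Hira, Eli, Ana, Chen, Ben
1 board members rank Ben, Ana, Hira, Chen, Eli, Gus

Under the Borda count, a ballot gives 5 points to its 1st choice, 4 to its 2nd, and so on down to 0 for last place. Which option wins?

Borda scores:
  Ben: 6·5 + 10·2 + 4·2 + 11·4 + 9·0 + 5 = 107
  Hira: 6·3 + 10·3 + 4·3 + 11·2 + 9·4 + 3 = 121
  Eli: 6·4 + 10·5 + 4·0 + 11·5 + 9·3 + 1 = 157
  Gus: 6·2 + 10·1 + 4·5 + 11·1 + 9·5 + 0 = 98
  Chen: 6·0 + 10·0 + 4·4 + 11·3 + 9·1 + 2 = 60
  Ana: 6·1 + 10·4 + 4·1 + 11·0 + 9·2 + 4 = 72
Eli has the highest total.

Eli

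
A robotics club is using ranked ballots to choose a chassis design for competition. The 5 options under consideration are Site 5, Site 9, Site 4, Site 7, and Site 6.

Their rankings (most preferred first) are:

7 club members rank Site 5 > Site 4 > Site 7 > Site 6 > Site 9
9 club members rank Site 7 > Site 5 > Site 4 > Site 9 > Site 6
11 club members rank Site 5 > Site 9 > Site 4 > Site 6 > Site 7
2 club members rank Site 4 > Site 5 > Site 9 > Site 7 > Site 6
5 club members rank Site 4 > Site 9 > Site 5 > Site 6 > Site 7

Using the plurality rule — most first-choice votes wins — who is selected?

Site 5

First-place vote totals:
  Site 5: 18
  Site 9: 0
  Site 4: 7
  Site 7: 9
  Site 6: 0
Site 5 has the most first-place votes.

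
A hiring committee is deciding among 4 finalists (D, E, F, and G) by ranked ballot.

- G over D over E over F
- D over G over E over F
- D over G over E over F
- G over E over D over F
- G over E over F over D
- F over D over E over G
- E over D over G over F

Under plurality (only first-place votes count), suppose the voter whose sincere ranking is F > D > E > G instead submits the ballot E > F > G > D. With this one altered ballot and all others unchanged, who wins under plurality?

First-place totals with the altered ballot: D 2, E 2, F 0, G 3.
The winner is unchanged: still G.

G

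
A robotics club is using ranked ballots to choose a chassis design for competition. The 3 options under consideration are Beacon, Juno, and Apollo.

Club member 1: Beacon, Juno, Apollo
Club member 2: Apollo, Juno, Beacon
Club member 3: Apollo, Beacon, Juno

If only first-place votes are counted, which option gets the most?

Apollo

First-place vote totals:
  Beacon: 1
  Juno: 0
  Apollo: 2
Apollo has the most first-place votes.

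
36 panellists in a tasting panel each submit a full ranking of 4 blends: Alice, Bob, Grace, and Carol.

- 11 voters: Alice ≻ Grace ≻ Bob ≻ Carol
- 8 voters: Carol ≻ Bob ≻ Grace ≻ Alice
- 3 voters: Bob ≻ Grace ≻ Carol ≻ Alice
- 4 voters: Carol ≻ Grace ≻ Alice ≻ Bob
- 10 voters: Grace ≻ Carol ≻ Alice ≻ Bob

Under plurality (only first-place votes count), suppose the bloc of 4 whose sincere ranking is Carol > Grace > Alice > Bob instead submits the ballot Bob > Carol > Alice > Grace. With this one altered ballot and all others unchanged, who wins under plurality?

First-place totals with the altered ballot: Alice 11, Bob 7, Grace 10, Carol 8.
The switch changes the winner from Carol to Alice.

Alice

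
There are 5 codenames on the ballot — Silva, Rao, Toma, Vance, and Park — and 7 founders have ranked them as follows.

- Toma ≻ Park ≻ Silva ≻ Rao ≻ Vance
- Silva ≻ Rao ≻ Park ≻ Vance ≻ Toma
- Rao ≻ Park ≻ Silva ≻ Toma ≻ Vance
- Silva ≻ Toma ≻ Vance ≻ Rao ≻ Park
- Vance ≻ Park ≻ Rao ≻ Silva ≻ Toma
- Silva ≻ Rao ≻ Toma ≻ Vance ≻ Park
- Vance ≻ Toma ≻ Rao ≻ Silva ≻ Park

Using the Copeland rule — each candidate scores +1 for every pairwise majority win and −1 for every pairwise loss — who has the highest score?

Pairwise results:
  Silva vs Rao: Silva wins 4–3.
  Silva vs Toma: Silva wins 5–2.
  Silva vs Vance: Silva wins 5–2.
  Silva vs Park: Silva wins 4–3.
  Rao vs Toma: Rao wins 4–3.
  Rao vs Vance: Rao wins 4–3.
  Rao vs Park: Rao wins 5–2.
  Toma vs Vance: Toma wins 4–3.
  Toma vs Park: Toma wins 4–3.
  Vance vs Park: Vance wins 4–3.
Copeland scores (wins − losses):
  Silva: 4 − 0 = 4
  Rao: 3 − 1 = 2
  Toma: 2 − 2 = 0
  Vance: 1 − 3 = -2
  Park: 0 − 4 = -4
Silva has the best Copeland score.

Silva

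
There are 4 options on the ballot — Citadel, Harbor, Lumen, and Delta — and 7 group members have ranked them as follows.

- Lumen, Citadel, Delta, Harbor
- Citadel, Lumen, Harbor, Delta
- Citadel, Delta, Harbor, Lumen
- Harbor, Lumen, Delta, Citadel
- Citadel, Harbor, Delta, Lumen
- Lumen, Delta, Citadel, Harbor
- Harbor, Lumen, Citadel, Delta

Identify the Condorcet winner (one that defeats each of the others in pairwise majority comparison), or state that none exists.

There is no Condorcet winner

Head-to-head results (7 voters total):
Citadel vs Harbor: Citadel wins 5–2.
Citadel vs Lumen: Lumen wins 4–3.
Citadel vs Delta: Citadel wins 5–2.
Harbor vs Lumen: Harbor wins 4–3.
Harbor vs Delta: Harbor wins 4–3.
Lumen vs Delta: Lumen wins 5–2.
No candidate beats all others: Citadel beats Harbor beats Lumen beats Citadel, a majority cycle.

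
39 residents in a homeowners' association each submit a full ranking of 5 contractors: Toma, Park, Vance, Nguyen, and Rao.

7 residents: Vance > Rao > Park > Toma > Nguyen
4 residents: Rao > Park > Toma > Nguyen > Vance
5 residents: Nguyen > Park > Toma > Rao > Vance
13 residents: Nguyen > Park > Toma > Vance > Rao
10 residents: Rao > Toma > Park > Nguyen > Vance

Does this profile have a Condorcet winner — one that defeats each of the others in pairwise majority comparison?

Head-to-head results (39 voters total):
Toma vs Park: Park wins 29–10.
Toma vs Vance: Toma wins 32–7.
Toma vs Nguyen: Toma wins 21–18.
Toma vs Rao: Rao wins 21–18.
Park vs Vance: Park wins 32–7.
Park vs Nguyen: Park wins 21–18.
Park vs Rao: Rao wins 21–18.
Vance vs Nguyen: Nguyen wins 32–7.
Vance vs Rao: Vance wins 20–19.
Nguyen vs Rao: Rao wins 21–18.
No candidate beats all others: Toma beats Vance beats Rao beats Toma, a majority cycle.

No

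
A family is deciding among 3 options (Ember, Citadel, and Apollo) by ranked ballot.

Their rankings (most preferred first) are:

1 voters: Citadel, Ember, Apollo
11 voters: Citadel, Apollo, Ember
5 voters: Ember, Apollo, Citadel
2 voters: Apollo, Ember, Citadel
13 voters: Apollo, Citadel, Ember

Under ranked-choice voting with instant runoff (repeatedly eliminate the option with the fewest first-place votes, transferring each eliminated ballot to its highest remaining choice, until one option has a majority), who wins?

Round 1: Apollo 15, Citadel 12, Ember 5. Ember has the fewest and is eliminated.
Round 2: Apollo 20, Citadel 12. Apollo has a majority.

Apollo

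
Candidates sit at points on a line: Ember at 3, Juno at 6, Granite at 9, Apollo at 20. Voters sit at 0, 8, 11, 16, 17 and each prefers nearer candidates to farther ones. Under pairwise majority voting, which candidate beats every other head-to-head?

Granite

With single-peaked preferences on a line, the Condorcet winner is the candidate closest to the median voter.
The median voter (position 11) is closest to Granite at 9.
Check: Granite vs Ember — voters closer to Granite: 4 of 5.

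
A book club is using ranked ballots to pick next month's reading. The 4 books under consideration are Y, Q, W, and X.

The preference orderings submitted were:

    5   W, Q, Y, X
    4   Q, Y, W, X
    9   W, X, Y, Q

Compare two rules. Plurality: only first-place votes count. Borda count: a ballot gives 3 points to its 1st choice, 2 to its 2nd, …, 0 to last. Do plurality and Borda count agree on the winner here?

Plurality first-place counts: Y 0, Q 4, W 14, X 0 → W.
Borda totals: Y 22, Q 22, W 46, X 18 → W.
The two rules agree on W.

Yes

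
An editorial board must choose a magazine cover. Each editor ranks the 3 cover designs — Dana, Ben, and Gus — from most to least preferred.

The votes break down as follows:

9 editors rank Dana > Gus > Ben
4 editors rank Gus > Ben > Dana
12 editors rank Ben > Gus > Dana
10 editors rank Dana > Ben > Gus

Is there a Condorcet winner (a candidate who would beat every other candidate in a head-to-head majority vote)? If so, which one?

Head-to-head results (35 voters total):
Dana vs Ben: Dana wins 19–16.
Dana vs Gus: Dana wins 19–16.
Ben vs Gus: Ben wins 22–13.
Dana beats each rival — Ben (19–16), Gus (19–16) — so Dana is the Condorcet winner.

Dana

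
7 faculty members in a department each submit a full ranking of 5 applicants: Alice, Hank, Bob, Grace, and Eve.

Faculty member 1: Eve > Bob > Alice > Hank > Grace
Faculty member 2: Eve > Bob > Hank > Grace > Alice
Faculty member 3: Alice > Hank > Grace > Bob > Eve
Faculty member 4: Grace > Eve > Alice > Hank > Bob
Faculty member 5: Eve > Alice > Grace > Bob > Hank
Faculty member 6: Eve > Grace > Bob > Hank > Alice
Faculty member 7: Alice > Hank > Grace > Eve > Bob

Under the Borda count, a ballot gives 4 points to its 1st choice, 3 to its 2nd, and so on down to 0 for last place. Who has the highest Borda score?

Borda scores:
  Alice: 2 + 0 + 4 + 2 + 3 + 0 + 4 = 15
  Hank: 1 + 2 + 3 + 1 + 0 + 1 + 3 = 11
  Bob: 3 + 3 + 1 + 0 + 1 + 2 + 0 = 10
  Grace: 0 + 1 + 2 + 4 + 2 + 3 + 2 = 14
  Eve: 4 + 4 + 0 + 3 + 4 + 4 + 1 = 20
Eve has the highest total.

Eve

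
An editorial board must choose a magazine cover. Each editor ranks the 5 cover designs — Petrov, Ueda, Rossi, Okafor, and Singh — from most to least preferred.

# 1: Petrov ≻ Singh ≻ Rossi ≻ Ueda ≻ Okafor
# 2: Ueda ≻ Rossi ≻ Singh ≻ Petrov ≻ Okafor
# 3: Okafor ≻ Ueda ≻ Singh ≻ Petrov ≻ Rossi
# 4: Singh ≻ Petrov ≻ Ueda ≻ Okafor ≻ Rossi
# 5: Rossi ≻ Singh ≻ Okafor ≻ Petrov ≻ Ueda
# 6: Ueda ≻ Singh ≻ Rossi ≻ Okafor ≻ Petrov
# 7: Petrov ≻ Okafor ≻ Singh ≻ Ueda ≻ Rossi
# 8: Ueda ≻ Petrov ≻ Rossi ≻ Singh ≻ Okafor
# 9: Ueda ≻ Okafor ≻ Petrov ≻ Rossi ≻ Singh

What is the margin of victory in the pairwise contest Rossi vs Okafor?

1

Ballots ranking Rossi above Okafor: 5.
Ballots ranking Okafor above Rossi: 4.
Rossi wins 5–4, a margin of 1.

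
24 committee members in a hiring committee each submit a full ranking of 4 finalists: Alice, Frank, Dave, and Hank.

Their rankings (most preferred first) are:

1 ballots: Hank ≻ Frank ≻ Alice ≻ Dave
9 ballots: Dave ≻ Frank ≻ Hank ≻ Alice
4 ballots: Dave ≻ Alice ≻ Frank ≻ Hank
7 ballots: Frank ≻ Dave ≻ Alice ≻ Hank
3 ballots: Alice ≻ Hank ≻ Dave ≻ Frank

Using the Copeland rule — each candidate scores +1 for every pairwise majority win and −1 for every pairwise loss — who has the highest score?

Dave

Pairwise results:
  Alice vs Frank: Frank wins 17–7.
  Alice vs Dave: Dave wins 20–4.
  Alice vs Hank: Alice wins 14–10.
  Frank vs Dave: Dave wins 16–8.
  Frank vs Hank: Frank wins 20–4.
  Dave vs Hank: Dave wins 20–4.
Copeland scores (wins − losses):
  Alice: 1 − 2 = -1
  Frank: 2 − 1 = 1
  Dave: 3 − 0 = 3
  Hank: 0 − 3 = -3
Dave has the best Copeland score.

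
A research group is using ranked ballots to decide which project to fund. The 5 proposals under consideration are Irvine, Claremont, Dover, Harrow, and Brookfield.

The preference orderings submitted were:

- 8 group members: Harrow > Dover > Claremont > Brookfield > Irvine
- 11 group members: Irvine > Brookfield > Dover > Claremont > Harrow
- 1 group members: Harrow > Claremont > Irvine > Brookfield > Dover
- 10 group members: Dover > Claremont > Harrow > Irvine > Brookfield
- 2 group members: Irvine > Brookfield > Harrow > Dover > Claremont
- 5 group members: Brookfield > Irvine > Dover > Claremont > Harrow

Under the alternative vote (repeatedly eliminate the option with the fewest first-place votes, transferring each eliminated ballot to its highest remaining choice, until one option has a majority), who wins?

Irvine

Round 1: Irvine 13, Dover 10, Harrow 9, Brookfield 5, Claremont 0. Claremont has the fewest and is eliminated.
Round 2: Irvine 13, Dover 10, Harrow 9, Brookfield 5. Brookfield has the fewest and is eliminated.
Round 3: Irvine 18, Dover 10, Harrow 9. Harrow has the fewest and is eliminated.
Round 4: Irvine 19, Dover 18. Irvine has a majority.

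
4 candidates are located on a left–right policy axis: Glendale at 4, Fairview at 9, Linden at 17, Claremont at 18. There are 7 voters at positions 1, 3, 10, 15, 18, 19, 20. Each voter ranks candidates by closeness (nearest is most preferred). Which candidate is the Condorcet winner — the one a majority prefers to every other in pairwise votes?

With single-peaked preferences on a line, the Condorcet winner is the candidate closest to the median voter.
The median voter (position 15) is closest to Linden at 17.
Check: Linden vs Glendale — voters closer to Linden: 4 of 7.

Linden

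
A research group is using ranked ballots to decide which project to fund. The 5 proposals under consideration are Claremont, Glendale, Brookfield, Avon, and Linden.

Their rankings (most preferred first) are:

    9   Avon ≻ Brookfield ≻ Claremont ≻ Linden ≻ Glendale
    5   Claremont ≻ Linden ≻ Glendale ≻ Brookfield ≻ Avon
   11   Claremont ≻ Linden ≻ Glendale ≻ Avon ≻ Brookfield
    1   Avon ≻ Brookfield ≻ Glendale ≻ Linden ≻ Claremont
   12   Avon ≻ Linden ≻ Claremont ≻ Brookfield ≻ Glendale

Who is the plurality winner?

Avon

First-place vote totals:
  Claremont: 16
  Glendale: 0
  Brookfield: 0
  Avon: 22
  Linden: 0
Avon has the most first-place votes.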